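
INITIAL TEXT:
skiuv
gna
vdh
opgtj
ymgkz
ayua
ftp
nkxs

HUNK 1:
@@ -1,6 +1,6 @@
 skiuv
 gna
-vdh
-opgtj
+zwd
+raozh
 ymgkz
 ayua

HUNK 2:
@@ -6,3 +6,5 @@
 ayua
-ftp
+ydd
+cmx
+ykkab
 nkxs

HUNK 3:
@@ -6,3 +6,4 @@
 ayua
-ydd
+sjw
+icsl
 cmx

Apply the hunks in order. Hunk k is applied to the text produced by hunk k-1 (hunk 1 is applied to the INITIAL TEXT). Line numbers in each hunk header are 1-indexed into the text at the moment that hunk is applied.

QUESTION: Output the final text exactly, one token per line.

Answer: skiuv
gna
zwd
raozh
ymgkz
ayua
sjw
icsl
cmx
ykkab
nkxs

Derivation:
Hunk 1: at line 1 remove [vdh,opgtj] add [zwd,raozh] -> 8 lines: skiuv gna zwd raozh ymgkz ayua ftp nkxs
Hunk 2: at line 6 remove [ftp] add [ydd,cmx,ykkab] -> 10 lines: skiuv gna zwd raozh ymgkz ayua ydd cmx ykkab nkxs
Hunk 3: at line 6 remove [ydd] add [sjw,icsl] -> 11 lines: skiuv gna zwd raozh ymgkz ayua sjw icsl cmx ykkab nkxs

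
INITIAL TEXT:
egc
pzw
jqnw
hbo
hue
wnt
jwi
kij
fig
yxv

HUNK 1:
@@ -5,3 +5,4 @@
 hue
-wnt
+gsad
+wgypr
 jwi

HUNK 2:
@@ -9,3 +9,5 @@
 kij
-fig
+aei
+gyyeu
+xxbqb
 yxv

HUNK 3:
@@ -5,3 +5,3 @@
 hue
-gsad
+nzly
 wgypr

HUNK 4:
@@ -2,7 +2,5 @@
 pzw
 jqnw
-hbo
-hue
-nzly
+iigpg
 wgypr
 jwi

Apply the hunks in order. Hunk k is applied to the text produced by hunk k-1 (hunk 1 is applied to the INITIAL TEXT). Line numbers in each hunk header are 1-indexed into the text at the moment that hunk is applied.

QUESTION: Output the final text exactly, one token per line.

Hunk 1: at line 5 remove [wnt] add [gsad,wgypr] -> 11 lines: egc pzw jqnw hbo hue gsad wgypr jwi kij fig yxv
Hunk 2: at line 9 remove [fig] add [aei,gyyeu,xxbqb] -> 13 lines: egc pzw jqnw hbo hue gsad wgypr jwi kij aei gyyeu xxbqb yxv
Hunk 3: at line 5 remove [gsad] add [nzly] -> 13 lines: egc pzw jqnw hbo hue nzly wgypr jwi kij aei gyyeu xxbqb yxv
Hunk 4: at line 2 remove [hbo,hue,nzly] add [iigpg] -> 11 lines: egc pzw jqnw iigpg wgypr jwi kij aei gyyeu xxbqb yxv

Answer: egc
pzw
jqnw
iigpg
wgypr
jwi
kij
aei
gyyeu
xxbqb
yxv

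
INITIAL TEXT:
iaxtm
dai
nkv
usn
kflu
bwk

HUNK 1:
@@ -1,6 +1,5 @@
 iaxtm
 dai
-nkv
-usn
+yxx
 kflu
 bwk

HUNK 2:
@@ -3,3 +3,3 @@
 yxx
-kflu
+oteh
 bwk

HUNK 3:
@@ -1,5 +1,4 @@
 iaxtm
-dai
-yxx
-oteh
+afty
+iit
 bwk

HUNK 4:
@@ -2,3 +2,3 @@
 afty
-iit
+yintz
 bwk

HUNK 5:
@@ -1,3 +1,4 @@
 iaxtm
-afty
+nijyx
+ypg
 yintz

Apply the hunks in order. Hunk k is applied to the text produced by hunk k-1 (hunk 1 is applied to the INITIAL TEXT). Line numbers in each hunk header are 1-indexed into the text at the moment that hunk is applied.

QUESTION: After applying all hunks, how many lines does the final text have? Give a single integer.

Hunk 1: at line 1 remove [nkv,usn] add [yxx] -> 5 lines: iaxtm dai yxx kflu bwk
Hunk 2: at line 3 remove [kflu] add [oteh] -> 5 lines: iaxtm dai yxx oteh bwk
Hunk 3: at line 1 remove [dai,yxx,oteh] add [afty,iit] -> 4 lines: iaxtm afty iit bwk
Hunk 4: at line 2 remove [iit] add [yintz] -> 4 lines: iaxtm afty yintz bwk
Hunk 5: at line 1 remove [afty] add [nijyx,ypg] -> 5 lines: iaxtm nijyx ypg yintz bwk
Final line count: 5

Answer: 5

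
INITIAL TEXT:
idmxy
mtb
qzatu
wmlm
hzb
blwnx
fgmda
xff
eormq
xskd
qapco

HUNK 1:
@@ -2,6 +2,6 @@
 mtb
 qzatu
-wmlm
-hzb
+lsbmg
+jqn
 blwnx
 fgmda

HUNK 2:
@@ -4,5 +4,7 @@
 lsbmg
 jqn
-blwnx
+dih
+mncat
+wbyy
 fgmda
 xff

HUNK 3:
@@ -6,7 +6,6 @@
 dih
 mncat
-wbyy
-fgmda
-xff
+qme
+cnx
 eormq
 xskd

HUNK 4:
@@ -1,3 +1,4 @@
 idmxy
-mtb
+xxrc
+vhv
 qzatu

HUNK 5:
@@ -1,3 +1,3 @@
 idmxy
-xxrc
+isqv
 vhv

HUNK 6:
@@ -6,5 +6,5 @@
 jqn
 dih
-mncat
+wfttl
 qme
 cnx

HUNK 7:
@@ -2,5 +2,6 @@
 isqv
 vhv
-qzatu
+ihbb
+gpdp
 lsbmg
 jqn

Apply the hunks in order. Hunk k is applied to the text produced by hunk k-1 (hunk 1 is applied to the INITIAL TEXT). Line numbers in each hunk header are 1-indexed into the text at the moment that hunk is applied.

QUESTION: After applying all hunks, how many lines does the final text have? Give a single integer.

Hunk 1: at line 2 remove [wmlm,hzb] add [lsbmg,jqn] -> 11 lines: idmxy mtb qzatu lsbmg jqn blwnx fgmda xff eormq xskd qapco
Hunk 2: at line 4 remove [blwnx] add [dih,mncat,wbyy] -> 13 lines: idmxy mtb qzatu lsbmg jqn dih mncat wbyy fgmda xff eormq xskd qapco
Hunk 3: at line 6 remove [wbyy,fgmda,xff] add [qme,cnx] -> 12 lines: idmxy mtb qzatu lsbmg jqn dih mncat qme cnx eormq xskd qapco
Hunk 4: at line 1 remove [mtb] add [xxrc,vhv] -> 13 lines: idmxy xxrc vhv qzatu lsbmg jqn dih mncat qme cnx eormq xskd qapco
Hunk 5: at line 1 remove [xxrc] add [isqv] -> 13 lines: idmxy isqv vhv qzatu lsbmg jqn dih mncat qme cnx eormq xskd qapco
Hunk 6: at line 6 remove [mncat] add [wfttl] -> 13 lines: idmxy isqv vhv qzatu lsbmg jqn dih wfttl qme cnx eormq xskd qapco
Hunk 7: at line 2 remove [qzatu] add [ihbb,gpdp] -> 14 lines: idmxy isqv vhv ihbb gpdp lsbmg jqn dih wfttl qme cnx eormq xskd qapco
Final line count: 14

Answer: 14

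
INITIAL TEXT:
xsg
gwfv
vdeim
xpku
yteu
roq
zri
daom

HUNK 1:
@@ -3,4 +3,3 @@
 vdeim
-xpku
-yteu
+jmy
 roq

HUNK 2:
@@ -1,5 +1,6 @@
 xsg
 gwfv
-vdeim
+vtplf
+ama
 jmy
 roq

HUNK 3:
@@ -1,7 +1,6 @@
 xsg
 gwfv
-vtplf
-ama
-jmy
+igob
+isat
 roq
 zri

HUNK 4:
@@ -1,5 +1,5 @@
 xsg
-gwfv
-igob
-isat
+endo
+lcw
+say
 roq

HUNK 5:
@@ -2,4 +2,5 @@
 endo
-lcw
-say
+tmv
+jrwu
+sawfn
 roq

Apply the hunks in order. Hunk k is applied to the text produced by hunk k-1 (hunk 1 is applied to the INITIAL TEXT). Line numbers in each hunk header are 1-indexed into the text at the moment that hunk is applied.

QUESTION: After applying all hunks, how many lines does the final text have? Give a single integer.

Answer: 8

Derivation:
Hunk 1: at line 3 remove [xpku,yteu] add [jmy] -> 7 lines: xsg gwfv vdeim jmy roq zri daom
Hunk 2: at line 1 remove [vdeim] add [vtplf,ama] -> 8 lines: xsg gwfv vtplf ama jmy roq zri daom
Hunk 3: at line 1 remove [vtplf,ama,jmy] add [igob,isat] -> 7 lines: xsg gwfv igob isat roq zri daom
Hunk 4: at line 1 remove [gwfv,igob,isat] add [endo,lcw,say] -> 7 lines: xsg endo lcw say roq zri daom
Hunk 5: at line 2 remove [lcw,say] add [tmv,jrwu,sawfn] -> 8 lines: xsg endo tmv jrwu sawfn roq zri daom
Final line count: 8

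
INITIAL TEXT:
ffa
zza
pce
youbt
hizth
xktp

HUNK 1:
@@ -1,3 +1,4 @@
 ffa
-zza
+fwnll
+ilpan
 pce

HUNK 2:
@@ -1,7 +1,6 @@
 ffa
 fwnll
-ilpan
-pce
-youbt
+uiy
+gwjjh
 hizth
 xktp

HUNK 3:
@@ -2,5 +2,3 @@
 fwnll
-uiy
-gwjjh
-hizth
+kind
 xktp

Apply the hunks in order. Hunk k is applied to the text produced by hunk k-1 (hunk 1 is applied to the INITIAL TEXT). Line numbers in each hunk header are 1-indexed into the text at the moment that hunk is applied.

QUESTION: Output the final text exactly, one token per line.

Answer: ffa
fwnll
kind
xktp

Derivation:
Hunk 1: at line 1 remove [zza] add [fwnll,ilpan] -> 7 lines: ffa fwnll ilpan pce youbt hizth xktp
Hunk 2: at line 1 remove [ilpan,pce,youbt] add [uiy,gwjjh] -> 6 lines: ffa fwnll uiy gwjjh hizth xktp
Hunk 3: at line 2 remove [uiy,gwjjh,hizth] add [kind] -> 4 lines: ffa fwnll kind xktp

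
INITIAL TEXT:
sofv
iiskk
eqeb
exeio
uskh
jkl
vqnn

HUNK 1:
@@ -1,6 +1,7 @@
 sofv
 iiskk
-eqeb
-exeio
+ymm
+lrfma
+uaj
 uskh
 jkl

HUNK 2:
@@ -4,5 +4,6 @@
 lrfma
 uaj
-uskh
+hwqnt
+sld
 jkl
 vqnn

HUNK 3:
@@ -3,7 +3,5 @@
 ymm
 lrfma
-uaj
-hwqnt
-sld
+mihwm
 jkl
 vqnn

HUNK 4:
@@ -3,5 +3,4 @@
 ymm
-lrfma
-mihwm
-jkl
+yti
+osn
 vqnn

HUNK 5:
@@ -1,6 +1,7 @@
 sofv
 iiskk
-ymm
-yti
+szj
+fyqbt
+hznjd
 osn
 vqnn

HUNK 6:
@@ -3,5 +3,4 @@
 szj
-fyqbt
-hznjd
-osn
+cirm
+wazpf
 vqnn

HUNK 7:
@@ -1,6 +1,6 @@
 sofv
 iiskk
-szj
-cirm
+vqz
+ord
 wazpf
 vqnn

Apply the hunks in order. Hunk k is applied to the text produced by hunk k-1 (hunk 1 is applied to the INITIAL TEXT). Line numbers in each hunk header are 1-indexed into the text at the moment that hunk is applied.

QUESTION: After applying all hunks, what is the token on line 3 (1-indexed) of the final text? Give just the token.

Answer: vqz

Derivation:
Hunk 1: at line 1 remove [eqeb,exeio] add [ymm,lrfma,uaj] -> 8 lines: sofv iiskk ymm lrfma uaj uskh jkl vqnn
Hunk 2: at line 4 remove [uskh] add [hwqnt,sld] -> 9 lines: sofv iiskk ymm lrfma uaj hwqnt sld jkl vqnn
Hunk 3: at line 3 remove [uaj,hwqnt,sld] add [mihwm] -> 7 lines: sofv iiskk ymm lrfma mihwm jkl vqnn
Hunk 4: at line 3 remove [lrfma,mihwm,jkl] add [yti,osn] -> 6 lines: sofv iiskk ymm yti osn vqnn
Hunk 5: at line 1 remove [ymm,yti] add [szj,fyqbt,hznjd] -> 7 lines: sofv iiskk szj fyqbt hznjd osn vqnn
Hunk 6: at line 3 remove [fyqbt,hznjd,osn] add [cirm,wazpf] -> 6 lines: sofv iiskk szj cirm wazpf vqnn
Hunk 7: at line 1 remove [szj,cirm] add [vqz,ord] -> 6 lines: sofv iiskk vqz ord wazpf vqnn
Final line 3: vqz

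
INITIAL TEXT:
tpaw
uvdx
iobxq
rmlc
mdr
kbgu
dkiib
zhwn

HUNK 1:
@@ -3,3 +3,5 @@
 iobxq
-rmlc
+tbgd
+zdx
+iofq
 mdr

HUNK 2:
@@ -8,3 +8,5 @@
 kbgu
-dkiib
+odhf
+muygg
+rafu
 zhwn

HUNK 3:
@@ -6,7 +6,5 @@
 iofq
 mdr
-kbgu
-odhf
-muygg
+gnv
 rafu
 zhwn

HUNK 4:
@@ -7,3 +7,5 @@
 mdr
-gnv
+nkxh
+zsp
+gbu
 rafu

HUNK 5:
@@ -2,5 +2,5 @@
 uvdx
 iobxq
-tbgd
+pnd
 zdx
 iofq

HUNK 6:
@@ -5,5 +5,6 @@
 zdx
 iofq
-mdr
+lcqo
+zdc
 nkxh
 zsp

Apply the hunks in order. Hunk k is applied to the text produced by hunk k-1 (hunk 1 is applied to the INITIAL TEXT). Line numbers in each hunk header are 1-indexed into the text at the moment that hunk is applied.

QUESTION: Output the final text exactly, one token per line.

Answer: tpaw
uvdx
iobxq
pnd
zdx
iofq
lcqo
zdc
nkxh
zsp
gbu
rafu
zhwn

Derivation:
Hunk 1: at line 3 remove [rmlc] add [tbgd,zdx,iofq] -> 10 lines: tpaw uvdx iobxq tbgd zdx iofq mdr kbgu dkiib zhwn
Hunk 2: at line 8 remove [dkiib] add [odhf,muygg,rafu] -> 12 lines: tpaw uvdx iobxq tbgd zdx iofq mdr kbgu odhf muygg rafu zhwn
Hunk 3: at line 6 remove [kbgu,odhf,muygg] add [gnv] -> 10 lines: tpaw uvdx iobxq tbgd zdx iofq mdr gnv rafu zhwn
Hunk 4: at line 7 remove [gnv] add [nkxh,zsp,gbu] -> 12 lines: tpaw uvdx iobxq tbgd zdx iofq mdr nkxh zsp gbu rafu zhwn
Hunk 5: at line 2 remove [tbgd] add [pnd] -> 12 lines: tpaw uvdx iobxq pnd zdx iofq mdr nkxh zsp gbu rafu zhwn
Hunk 6: at line 5 remove [mdr] add [lcqo,zdc] -> 13 lines: tpaw uvdx iobxq pnd zdx iofq lcqo zdc nkxh zsp gbu rafu zhwn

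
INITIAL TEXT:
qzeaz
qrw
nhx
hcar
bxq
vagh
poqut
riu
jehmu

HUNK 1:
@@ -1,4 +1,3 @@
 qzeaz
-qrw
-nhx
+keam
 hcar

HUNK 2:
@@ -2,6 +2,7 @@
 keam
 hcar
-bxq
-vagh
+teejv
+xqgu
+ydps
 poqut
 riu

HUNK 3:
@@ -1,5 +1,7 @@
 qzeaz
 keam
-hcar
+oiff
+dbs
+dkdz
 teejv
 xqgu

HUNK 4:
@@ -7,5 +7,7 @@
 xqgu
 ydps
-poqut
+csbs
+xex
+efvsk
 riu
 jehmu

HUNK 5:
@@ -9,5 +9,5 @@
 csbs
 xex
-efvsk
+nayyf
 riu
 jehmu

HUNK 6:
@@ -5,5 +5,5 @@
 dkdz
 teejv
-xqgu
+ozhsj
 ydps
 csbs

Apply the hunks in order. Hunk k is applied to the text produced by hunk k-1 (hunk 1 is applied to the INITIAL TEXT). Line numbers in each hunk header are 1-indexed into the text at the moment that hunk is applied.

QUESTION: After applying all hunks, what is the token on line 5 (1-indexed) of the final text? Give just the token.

Hunk 1: at line 1 remove [qrw,nhx] add [keam] -> 8 lines: qzeaz keam hcar bxq vagh poqut riu jehmu
Hunk 2: at line 2 remove [bxq,vagh] add [teejv,xqgu,ydps] -> 9 lines: qzeaz keam hcar teejv xqgu ydps poqut riu jehmu
Hunk 3: at line 1 remove [hcar] add [oiff,dbs,dkdz] -> 11 lines: qzeaz keam oiff dbs dkdz teejv xqgu ydps poqut riu jehmu
Hunk 4: at line 7 remove [poqut] add [csbs,xex,efvsk] -> 13 lines: qzeaz keam oiff dbs dkdz teejv xqgu ydps csbs xex efvsk riu jehmu
Hunk 5: at line 9 remove [efvsk] add [nayyf] -> 13 lines: qzeaz keam oiff dbs dkdz teejv xqgu ydps csbs xex nayyf riu jehmu
Hunk 6: at line 5 remove [xqgu] add [ozhsj] -> 13 lines: qzeaz keam oiff dbs dkdz teejv ozhsj ydps csbs xex nayyf riu jehmu
Final line 5: dkdz

Answer: dkdz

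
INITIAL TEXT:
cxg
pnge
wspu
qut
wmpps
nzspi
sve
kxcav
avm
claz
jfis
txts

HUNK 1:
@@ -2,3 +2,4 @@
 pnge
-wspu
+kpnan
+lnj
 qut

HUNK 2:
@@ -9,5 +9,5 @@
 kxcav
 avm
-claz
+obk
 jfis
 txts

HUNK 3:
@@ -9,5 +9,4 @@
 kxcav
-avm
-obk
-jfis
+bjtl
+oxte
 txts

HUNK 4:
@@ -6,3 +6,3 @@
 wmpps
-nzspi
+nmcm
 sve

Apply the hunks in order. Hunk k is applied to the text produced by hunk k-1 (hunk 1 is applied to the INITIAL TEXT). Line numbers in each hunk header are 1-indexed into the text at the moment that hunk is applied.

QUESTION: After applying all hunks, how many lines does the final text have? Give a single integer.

Answer: 12

Derivation:
Hunk 1: at line 2 remove [wspu] add [kpnan,lnj] -> 13 lines: cxg pnge kpnan lnj qut wmpps nzspi sve kxcav avm claz jfis txts
Hunk 2: at line 9 remove [claz] add [obk] -> 13 lines: cxg pnge kpnan lnj qut wmpps nzspi sve kxcav avm obk jfis txts
Hunk 3: at line 9 remove [avm,obk,jfis] add [bjtl,oxte] -> 12 lines: cxg pnge kpnan lnj qut wmpps nzspi sve kxcav bjtl oxte txts
Hunk 4: at line 6 remove [nzspi] add [nmcm] -> 12 lines: cxg pnge kpnan lnj qut wmpps nmcm sve kxcav bjtl oxte txts
Final line count: 12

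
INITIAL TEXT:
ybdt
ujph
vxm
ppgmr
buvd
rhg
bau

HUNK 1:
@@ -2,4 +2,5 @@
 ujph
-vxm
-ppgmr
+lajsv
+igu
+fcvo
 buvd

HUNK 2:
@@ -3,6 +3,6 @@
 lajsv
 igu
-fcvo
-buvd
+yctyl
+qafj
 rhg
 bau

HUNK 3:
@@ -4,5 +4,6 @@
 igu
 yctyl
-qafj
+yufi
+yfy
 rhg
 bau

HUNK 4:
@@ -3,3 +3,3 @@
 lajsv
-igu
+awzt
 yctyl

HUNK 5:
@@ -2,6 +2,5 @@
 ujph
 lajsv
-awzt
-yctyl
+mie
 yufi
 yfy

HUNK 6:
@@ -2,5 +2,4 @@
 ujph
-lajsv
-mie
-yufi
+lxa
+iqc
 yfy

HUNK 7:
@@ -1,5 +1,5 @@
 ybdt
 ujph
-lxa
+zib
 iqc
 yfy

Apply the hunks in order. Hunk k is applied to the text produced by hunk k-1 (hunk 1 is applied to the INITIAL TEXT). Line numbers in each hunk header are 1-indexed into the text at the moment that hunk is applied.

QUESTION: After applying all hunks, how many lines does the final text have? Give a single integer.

Answer: 7

Derivation:
Hunk 1: at line 2 remove [vxm,ppgmr] add [lajsv,igu,fcvo] -> 8 lines: ybdt ujph lajsv igu fcvo buvd rhg bau
Hunk 2: at line 3 remove [fcvo,buvd] add [yctyl,qafj] -> 8 lines: ybdt ujph lajsv igu yctyl qafj rhg bau
Hunk 3: at line 4 remove [qafj] add [yufi,yfy] -> 9 lines: ybdt ujph lajsv igu yctyl yufi yfy rhg bau
Hunk 4: at line 3 remove [igu] add [awzt] -> 9 lines: ybdt ujph lajsv awzt yctyl yufi yfy rhg bau
Hunk 5: at line 2 remove [awzt,yctyl] add [mie] -> 8 lines: ybdt ujph lajsv mie yufi yfy rhg bau
Hunk 6: at line 2 remove [lajsv,mie,yufi] add [lxa,iqc] -> 7 lines: ybdt ujph lxa iqc yfy rhg bau
Hunk 7: at line 1 remove [lxa] add [zib] -> 7 lines: ybdt ujph zib iqc yfy rhg bau
Final line count: 7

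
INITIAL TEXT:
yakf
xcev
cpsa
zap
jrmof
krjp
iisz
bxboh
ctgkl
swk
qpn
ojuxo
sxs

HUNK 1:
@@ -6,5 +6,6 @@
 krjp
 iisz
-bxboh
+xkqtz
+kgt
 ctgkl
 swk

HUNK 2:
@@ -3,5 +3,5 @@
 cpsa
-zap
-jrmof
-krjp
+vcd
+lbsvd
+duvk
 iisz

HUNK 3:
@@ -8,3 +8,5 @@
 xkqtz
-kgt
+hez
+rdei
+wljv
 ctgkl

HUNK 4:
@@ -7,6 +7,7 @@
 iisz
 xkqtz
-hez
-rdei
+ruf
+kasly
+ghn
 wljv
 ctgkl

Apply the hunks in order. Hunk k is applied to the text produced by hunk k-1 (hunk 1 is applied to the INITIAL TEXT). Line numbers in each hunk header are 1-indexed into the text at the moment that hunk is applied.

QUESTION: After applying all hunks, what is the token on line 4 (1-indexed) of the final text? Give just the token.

Hunk 1: at line 6 remove [bxboh] add [xkqtz,kgt] -> 14 lines: yakf xcev cpsa zap jrmof krjp iisz xkqtz kgt ctgkl swk qpn ojuxo sxs
Hunk 2: at line 3 remove [zap,jrmof,krjp] add [vcd,lbsvd,duvk] -> 14 lines: yakf xcev cpsa vcd lbsvd duvk iisz xkqtz kgt ctgkl swk qpn ojuxo sxs
Hunk 3: at line 8 remove [kgt] add [hez,rdei,wljv] -> 16 lines: yakf xcev cpsa vcd lbsvd duvk iisz xkqtz hez rdei wljv ctgkl swk qpn ojuxo sxs
Hunk 4: at line 7 remove [hez,rdei] add [ruf,kasly,ghn] -> 17 lines: yakf xcev cpsa vcd lbsvd duvk iisz xkqtz ruf kasly ghn wljv ctgkl swk qpn ojuxo sxs
Final line 4: vcd

Answer: vcd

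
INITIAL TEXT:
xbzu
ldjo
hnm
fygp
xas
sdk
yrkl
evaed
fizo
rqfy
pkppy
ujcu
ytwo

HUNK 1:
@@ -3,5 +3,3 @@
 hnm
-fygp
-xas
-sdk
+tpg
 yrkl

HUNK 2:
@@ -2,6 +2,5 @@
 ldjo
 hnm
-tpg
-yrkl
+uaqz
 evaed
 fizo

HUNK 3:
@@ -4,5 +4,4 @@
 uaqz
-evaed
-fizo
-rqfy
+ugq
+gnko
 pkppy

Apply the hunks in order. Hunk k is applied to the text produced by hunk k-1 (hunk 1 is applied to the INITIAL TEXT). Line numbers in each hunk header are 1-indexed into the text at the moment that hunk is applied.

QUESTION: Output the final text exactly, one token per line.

Hunk 1: at line 3 remove [fygp,xas,sdk] add [tpg] -> 11 lines: xbzu ldjo hnm tpg yrkl evaed fizo rqfy pkppy ujcu ytwo
Hunk 2: at line 2 remove [tpg,yrkl] add [uaqz] -> 10 lines: xbzu ldjo hnm uaqz evaed fizo rqfy pkppy ujcu ytwo
Hunk 3: at line 4 remove [evaed,fizo,rqfy] add [ugq,gnko] -> 9 lines: xbzu ldjo hnm uaqz ugq gnko pkppy ujcu ytwo

Answer: xbzu
ldjo
hnm
uaqz
ugq
gnko
pkppy
ujcu
ytwo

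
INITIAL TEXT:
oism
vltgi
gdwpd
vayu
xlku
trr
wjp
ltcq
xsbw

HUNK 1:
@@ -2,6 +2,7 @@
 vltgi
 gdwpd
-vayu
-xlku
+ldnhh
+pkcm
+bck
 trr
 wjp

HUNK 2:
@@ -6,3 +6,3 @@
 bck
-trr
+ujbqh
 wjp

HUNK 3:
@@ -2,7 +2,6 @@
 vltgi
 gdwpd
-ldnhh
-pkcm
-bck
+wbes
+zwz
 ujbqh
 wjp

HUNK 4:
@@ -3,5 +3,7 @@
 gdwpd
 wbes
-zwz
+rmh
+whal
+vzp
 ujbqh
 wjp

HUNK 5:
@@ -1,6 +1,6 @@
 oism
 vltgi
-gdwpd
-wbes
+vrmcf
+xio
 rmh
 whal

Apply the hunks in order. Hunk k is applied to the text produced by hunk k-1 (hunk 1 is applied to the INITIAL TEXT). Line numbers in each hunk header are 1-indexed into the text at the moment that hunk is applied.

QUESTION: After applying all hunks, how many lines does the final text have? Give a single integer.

Answer: 11

Derivation:
Hunk 1: at line 2 remove [vayu,xlku] add [ldnhh,pkcm,bck] -> 10 lines: oism vltgi gdwpd ldnhh pkcm bck trr wjp ltcq xsbw
Hunk 2: at line 6 remove [trr] add [ujbqh] -> 10 lines: oism vltgi gdwpd ldnhh pkcm bck ujbqh wjp ltcq xsbw
Hunk 3: at line 2 remove [ldnhh,pkcm,bck] add [wbes,zwz] -> 9 lines: oism vltgi gdwpd wbes zwz ujbqh wjp ltcq xsbw
Hunk 4: at line 3 remove [zwz] add [rmh,whal,vzp] -> 11 lines: oism vltgi gdwpd wbes rmh whal vzp ujbqh wjp ltcq xsbw
Hunk 5: at line 1 remove [gdwpd,wbes] add [vrmcf,xio] -> 11 lines: oism vltgi vrmcf xio rmh whal vzp ujbqh wjp ltcq xsbw
Final line count: 11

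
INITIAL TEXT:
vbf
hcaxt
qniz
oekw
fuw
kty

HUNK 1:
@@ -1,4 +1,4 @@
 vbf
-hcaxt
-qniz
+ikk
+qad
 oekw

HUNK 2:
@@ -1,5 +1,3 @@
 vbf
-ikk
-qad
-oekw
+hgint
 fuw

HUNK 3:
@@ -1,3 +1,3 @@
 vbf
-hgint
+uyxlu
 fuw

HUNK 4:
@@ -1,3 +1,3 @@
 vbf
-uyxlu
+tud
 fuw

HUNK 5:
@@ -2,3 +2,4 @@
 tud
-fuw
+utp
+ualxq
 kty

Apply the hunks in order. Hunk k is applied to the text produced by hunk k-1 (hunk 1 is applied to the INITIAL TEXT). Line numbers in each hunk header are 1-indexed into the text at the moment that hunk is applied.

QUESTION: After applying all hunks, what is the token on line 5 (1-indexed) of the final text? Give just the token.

Hunk 1: at line 1 remove [hcaxt,qniz] add [ikk,qad] -> 6 lines: vbf ikk qad oekw fuw kty
Hunk 2: at line 1 remove [ikk,qad,oekw] add [hgint] -> 4 lines: vbf hgint fuw kty
Hunk 3: at line 1 remove [hgint] add [uyxlu] -> 4 lines: vbf uyxlu fuw kty
Hunk 4: at line 1 remove [uyxlu] add [tud] -> 4 lines: vbf tud fuw kty
Hunk 5: at line 2 remove [fuw] add [utp,ualxq] -> 5 lines: vbf tud utp ualxq kty
Final line 5: kty

Answer: kty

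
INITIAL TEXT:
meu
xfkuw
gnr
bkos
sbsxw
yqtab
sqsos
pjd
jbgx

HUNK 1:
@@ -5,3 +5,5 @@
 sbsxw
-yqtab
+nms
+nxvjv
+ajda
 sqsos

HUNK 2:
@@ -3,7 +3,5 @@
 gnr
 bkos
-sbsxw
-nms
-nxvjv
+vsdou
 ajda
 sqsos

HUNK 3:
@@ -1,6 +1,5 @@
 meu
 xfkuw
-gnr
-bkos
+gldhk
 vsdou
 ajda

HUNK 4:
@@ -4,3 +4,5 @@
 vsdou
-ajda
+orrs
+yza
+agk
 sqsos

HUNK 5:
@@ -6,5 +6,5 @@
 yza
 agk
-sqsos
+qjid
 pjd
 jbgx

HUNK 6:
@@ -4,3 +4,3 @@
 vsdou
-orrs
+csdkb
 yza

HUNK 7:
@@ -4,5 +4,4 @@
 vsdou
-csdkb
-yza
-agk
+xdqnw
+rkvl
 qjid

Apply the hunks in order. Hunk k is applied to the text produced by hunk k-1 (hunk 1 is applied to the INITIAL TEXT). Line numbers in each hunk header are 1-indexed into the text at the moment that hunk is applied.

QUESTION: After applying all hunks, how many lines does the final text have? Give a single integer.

Hunk 1: at line 5 remove [yqtab] add [nms,nxvjv,ajda] -> 11 lines: meu xfkuw gnr bkos sbsxw nms nxvjv ajda sqsos pjd jbgx
Hunk 2: at line 3 remove [sbsxw,nms,nxvjv] add [vsdou] -> 9 lines: meu xfkuw gnr bkos vsdou ajda sqsos pjd jbgx
Hunk 3: at line 1 remove [gnr,bkos] add [gldhk] -> 8 lines: meu xfkuw gldhk vsdou ajda sqsos pjd jbgx
Hunk 4: at line 4 remove [ajda] add [orrs,yza,agk] -> 10 lines: meu xfkuw gldhk vsdou orrs yza agk sqsos pjd jbgx
Hunk 5: at line 6 remove [sqsos] add [qjid] -> 10 lines: meu xfkuw gldhk vsdou orrs yza agk qjid pjd jbgx
Hunk 6: at line 4 remove [orrs] add [csdkb] -> 10 lines: meu xfkuw gldhk vsdou csdkb yza agk qjid pjd jbgx
Hunk 7: at line 4 remove [csdkb,yza,agk] add [xdqnw,rkvl] -> 9 lines: meu xfkuw gldhk vsdou xdqnw rkvl qjid pjd jbgx
Final line count: 9

Answer: 9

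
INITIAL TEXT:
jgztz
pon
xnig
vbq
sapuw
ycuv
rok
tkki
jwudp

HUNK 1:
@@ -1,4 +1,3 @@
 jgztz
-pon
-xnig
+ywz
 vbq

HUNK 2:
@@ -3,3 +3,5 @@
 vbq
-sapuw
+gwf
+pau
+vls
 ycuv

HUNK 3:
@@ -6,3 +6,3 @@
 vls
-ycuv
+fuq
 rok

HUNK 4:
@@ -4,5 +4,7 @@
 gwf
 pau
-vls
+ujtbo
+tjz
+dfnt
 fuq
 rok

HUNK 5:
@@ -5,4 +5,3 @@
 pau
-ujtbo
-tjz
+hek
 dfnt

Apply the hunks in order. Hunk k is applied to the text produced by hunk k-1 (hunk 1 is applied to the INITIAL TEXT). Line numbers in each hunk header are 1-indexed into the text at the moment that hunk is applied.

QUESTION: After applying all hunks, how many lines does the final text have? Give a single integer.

Answer: 11

Derivation:
Hunk 1: at line 1 remove [pon,xnig] add [ywz] -> 8 lines: jgztz ywz vbq sapuw ycuv rok tkki jwudp
Hunk 2: at line 3 remove [sapuw] add [gwf,pau,vls] -> 10 lines: jgztz ywz vbq gwf pau vls ycuv rok tkki jwudp
Hunk 3: at line 6 remove [ycuv] add [fuq] -> 10 lines: jgztz ywz vbq gwf pau vls fuq rok tkki jwudp
Hunk 4: at line 4 remove [vls] add [ujtbo,tjz,dfnt] -> 12 lines: jgztz ywz vbq gwf pau ujtbo tjz dfnt fuq rok tkki jwudp
Hunk 5: at line 5 remove [ujtbo,tjz] add [hek] -> 11 lines: jgztz ywz vbq gwf pau hek dfnt fuq rok tkki jwudp
Final line count: 11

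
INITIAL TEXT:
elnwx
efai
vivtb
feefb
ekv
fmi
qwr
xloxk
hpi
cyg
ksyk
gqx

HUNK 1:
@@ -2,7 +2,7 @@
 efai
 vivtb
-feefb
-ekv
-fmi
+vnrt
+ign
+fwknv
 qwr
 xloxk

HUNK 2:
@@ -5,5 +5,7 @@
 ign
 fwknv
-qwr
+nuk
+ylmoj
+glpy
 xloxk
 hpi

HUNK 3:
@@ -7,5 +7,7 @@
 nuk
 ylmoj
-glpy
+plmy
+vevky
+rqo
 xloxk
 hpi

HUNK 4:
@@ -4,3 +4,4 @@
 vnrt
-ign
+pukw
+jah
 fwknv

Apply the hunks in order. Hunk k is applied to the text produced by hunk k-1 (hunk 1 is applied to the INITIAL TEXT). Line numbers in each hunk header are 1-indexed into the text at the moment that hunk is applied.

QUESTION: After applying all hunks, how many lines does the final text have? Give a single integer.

Hunk 1: at line 2 remove [feefb,ekv,fmi] add [vnrt,ign,fwknv] -> 12 lines: elnwx efai vivtb vnrt ign fwknv qwr xloxk hpi cyg ksyk gqx
Hunk 2: at line 5 remove [qwr] add [nuk,ylmoj,glpy] -> 14 lines: elnwx efai vivtb vnrt ign fwknv nuk ylmoj glpy xloxk hpi cyg ksyk gqx
Hunk 3: at line 7 remove [glpy] add [plmy,vevky,rqo] -> 16 lines: elnwx efai vivtb vnrt ign fwknv nuk ylmoj plmy vevky rqo xloxk hpi cyg ksyk gqx
Hunk 4: at line 4 remove [ign] add [pukw,jah] -> 17 lines: elnwx efai vivtb vnrt pukw jah fwknv nuk ylmoj plmy vevky rqo xloxk hpi cyg ksyk gqx
Final line count: 17

Answer: 17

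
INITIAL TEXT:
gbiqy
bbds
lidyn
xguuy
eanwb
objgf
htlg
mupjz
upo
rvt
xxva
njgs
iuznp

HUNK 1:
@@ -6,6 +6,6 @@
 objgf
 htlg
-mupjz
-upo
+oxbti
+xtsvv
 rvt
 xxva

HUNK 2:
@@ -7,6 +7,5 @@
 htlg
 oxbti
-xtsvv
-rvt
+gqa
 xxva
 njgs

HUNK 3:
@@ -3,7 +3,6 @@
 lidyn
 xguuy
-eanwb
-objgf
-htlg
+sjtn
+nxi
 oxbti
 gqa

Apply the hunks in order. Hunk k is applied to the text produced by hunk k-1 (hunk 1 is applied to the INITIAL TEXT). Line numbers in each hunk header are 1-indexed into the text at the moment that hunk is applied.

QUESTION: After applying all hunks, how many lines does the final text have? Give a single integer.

Answer: 11

Derivation:
Hunk 1: at line 6 remove [mupjz,upo] add [oxbti,xtsvv] -> 13 lines: gbiqy bbds lidyn xguuy eanwb objgf htlg oxbti xtsvv rvt xxva njgs iuznp
Hunk 2: at line 7 remove [xtsvv,rvt] add [gqa] -> 12 lines: gbiqy bbds lidyn xguuy eanwb objgf htlg oxbti gqa xxva njgs iuznp
Hunk 3: at line 3 remove [eanwb,objgf,htlg] add [sjtn,nxi] -> 11 lines: gbiqy bbds lidyn xguuy sjtn nxi oxbti gqa xxva njgs iuznp
Final line count: 11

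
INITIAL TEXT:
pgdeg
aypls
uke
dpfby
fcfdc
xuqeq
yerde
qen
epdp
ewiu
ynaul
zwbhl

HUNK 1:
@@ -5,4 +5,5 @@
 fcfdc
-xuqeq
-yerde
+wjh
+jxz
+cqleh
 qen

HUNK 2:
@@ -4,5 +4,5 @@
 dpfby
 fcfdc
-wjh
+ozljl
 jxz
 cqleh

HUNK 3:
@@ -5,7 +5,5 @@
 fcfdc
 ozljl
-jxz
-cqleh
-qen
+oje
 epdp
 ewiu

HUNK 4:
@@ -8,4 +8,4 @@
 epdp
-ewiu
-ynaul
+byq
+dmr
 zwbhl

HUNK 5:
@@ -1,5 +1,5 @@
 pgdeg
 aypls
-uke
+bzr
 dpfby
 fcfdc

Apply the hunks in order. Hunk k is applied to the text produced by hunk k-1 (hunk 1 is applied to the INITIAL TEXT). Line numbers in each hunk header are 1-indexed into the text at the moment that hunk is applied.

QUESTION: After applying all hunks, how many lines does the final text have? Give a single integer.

Answer: 11

Derivation:
Hunk 1: at line 5 remove [xuqeq,yerde] add [wjh,jxz,cqleh] -> 13 lines: pgdeg aypls uke dpfby fcfdc wjh jxz cqleh qen epdp ewiu ynaul zwbhl
Hunk 2: at line 4 remove [wjh] add [ozljl] -> 13 lines: pgdeg aypls uke dpfby fcfdc ozljl jxz cqleh qen epdp ewiu ynaul zwbhl
Hunk 3: at line 5 remove [jxz,cqleh,qen] add [oje] -> 11 lines: pgdeg aypls uke dpfby fcfdc ozljl oje epdp ewiu ynaul zwbhl
Hunk 4: at line 8 remove [ewiu,ynaul] add [byq,dmr] -> 11 lines: pgdeg aypls uke dpfby fcfdc ozljl oje epdp byq dmr zwbhl
Hunk 5: at line 1 remove [uke] add [bzr] -> 11 lines: pgdeg aypls bzr dpfby fcfdc ozljl oje epdp byq dmr zwbhl
Final line count: 11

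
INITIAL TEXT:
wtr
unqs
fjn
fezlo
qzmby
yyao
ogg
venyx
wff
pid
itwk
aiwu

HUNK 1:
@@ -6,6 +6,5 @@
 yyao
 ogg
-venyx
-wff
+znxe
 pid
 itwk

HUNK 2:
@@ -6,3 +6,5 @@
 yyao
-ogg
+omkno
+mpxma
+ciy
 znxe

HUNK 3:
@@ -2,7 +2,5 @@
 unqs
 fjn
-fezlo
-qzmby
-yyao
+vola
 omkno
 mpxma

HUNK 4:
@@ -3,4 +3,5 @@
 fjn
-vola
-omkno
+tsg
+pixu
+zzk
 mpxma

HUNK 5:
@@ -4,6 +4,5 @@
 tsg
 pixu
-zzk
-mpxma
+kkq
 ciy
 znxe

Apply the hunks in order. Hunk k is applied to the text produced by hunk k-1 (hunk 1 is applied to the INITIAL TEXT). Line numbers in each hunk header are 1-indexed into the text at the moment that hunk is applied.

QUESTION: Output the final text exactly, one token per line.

Hunk 1: at line 6 remove [venyx,wff] add [znxe] -> 11 lines: wtr unqs fjn fezlo qzmby yyao ogg znxe pid itwk aiwu
Hunk 2: at line 6 remove [ogg] add [omkno,mpxma,ciy] -> 13 lines: wtr unqs fjn fezlo qzmby yyao omkno mpxma ciy znxe pid itwk aiwu
Hunk 3: at line 2 remove [fezlo,qzmby,yyao] add [vola] -> 11 lines: wtr unqs fjn vola omkno mpxma ciy znxe pid itwk aiwu
Hunk 4: at line 3 remove [vola,omkno] add [tsg,pixu,zzk] -> 12 lines: wtr unqs fjn tsg pixu zzk mpxma ciy znxe pid itwk aiwu
Hunk 5: at line 4 remove [zzk,mpxma] add [kkq] -> 11 lines: wtr unqs fjn tsg pixu kkq ciy znxe pid itwk aiwu

Answer: wtr
unqs
fjn
tsg
pixu
kkq
ciy
znxe
pid
itwk
aiwu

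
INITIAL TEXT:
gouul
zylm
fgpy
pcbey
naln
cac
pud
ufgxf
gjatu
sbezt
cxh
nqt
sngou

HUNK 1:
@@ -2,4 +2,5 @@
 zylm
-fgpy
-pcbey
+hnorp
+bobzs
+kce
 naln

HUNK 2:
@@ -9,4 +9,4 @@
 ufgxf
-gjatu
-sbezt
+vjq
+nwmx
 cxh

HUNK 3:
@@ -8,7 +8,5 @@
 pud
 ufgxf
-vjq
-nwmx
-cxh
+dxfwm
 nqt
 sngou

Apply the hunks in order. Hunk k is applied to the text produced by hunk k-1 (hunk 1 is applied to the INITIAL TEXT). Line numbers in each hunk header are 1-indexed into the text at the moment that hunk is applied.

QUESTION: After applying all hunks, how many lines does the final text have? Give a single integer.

Hunk 1: at line 2 remove [fgpy,pcbey] add [hnorp,bobzs,kce] -> 14 lines: gouul zylm hnorp bobzs kce naln cac pud ufgxf gjatu sbezt cxh nqt sngou
Hunk 2: at line 9 remove [gjatu,sbezt] add [vjq,nwmx] -> 14 lines: gouul zylm hnorp bobzs kce naln cac pud ufgxf vjq nwmx cxh nqt sngou
Hunk 3: at line 8 remove [vjq,nwmx,cxh] add [dxfwm] -> 12 lines: gouul zylm hnorp bobzs kce naln cac pud ufgxf dxfwm nqt sngou
Final line count: 12

Answer: 12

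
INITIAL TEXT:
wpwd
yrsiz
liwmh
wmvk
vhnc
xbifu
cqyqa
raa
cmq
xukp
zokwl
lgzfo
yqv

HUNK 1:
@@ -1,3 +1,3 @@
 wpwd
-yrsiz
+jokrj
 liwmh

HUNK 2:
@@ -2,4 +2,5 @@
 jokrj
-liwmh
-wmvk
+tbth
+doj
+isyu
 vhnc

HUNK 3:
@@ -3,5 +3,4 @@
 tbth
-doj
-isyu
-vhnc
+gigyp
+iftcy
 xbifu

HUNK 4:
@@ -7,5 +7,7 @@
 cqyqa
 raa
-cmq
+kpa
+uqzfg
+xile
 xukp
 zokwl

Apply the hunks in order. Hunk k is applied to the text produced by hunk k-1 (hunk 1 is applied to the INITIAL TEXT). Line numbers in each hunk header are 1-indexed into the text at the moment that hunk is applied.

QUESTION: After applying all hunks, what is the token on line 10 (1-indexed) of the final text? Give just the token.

Hunk 1: at line 1 remove [yrsiz] add [jokrj] -> 13 lines: wpwd jokrj liwmh wmvk vhnc xbifu cqyqa raa cmq xukp zokwl lgzfo yqv
Hunk 2: at line 2 remove [liwmh,wmvk] add [tbth,doj,isyu] -> 14 lines: wpwd jokrj tbth doj isyu vhnc xbifu cqyqa raa cmq xukp zokwl lgzfo yqv
Hunk 3: at line 3 remove [doj,isyu,vhnc] add [gigyp,iftcy] -> 13 lines: wpwd jokrj tbth gigyp iftcy xbifu cqyqa raa cmq xukp zokwl lgzfo yqv
Hunk 4: at line 7 remove [cmq] add [kpa,uqzfg,xile] -> 15 lines: wpwd jokrj tbth gigyp iftcy xbifu cqyqa raa kpa uqzfg xile xukp zokwl lgzfo yqv
Final line 10: uqzfg

Answer: uqzfg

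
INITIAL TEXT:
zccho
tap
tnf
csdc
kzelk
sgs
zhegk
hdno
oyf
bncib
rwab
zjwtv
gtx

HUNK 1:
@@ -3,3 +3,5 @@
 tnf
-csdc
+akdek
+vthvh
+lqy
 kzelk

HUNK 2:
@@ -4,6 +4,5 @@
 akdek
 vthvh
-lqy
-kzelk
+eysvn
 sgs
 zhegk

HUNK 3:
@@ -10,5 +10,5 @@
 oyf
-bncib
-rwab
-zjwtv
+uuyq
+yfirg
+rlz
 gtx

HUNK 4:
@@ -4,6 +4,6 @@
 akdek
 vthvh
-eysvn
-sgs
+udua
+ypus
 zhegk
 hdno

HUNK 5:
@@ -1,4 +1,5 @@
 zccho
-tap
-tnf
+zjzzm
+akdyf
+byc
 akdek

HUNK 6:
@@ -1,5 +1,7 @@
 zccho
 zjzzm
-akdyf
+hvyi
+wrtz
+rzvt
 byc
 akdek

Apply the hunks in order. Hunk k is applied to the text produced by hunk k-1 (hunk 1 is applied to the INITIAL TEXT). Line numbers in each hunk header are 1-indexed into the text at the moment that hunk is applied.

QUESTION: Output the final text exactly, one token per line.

Hunk 1: at line 3 remove [csdc] add [akdek,vthvh,lqy] -> 15 lines: zccho tap tnf akdek vthvh lqy kzelk sgs zhegk hdno oyf bncib rwab zjwtv gtx
Hunk 2: at line 4 remove [lqy,kzelk] add [eysvn] -> 14 lines: zccho tap tnf akdek vthvh eysvn sgs zhegk hdno oyf bncib rwab zjwtv gtx
Hunk 3: at line 10 remove [bncib,rwab,zjwtv] add [uuyq,yfirg,rlz] -> 14 lines: zccho tap tnf akdek vthvh eysvn sgs zhegk hdno oyf uuyq yfirg rlz gtx
Hunk 4: at line 4 remove [eysvn,sgs] add [udua,ypus] -> 14 lines: zccho tap tnf akdek vthvh udua ypus zhegk hdno oyf uuyq yfirg rlz gtx
Hunk 5: at line 1 remove [tap,tnf] add [zjzzm,akdyf,byc] -> 15 lines: zccho zjzzm akdyf byc akdek vthvh udua ypus zhegk hdno oyf uuyq yfirg rlz gtx
Hunk 6: at line 1 remove [akdyf] add [hvyi,wrtz,rzvt] -> 17 lines: zccho zjzzm hvyi wrtz rzvt byc akdek vthvh udua ypus zhegk hdno oyf uuyq yfirg rlz gtx

Answer: zccho
zjzzm
hvyi
wrtz
rzvt
byc
akdek
vthvh
udua
ypus
zhegk
hdno
oyf
uuyq
yfirg
rlz
gtx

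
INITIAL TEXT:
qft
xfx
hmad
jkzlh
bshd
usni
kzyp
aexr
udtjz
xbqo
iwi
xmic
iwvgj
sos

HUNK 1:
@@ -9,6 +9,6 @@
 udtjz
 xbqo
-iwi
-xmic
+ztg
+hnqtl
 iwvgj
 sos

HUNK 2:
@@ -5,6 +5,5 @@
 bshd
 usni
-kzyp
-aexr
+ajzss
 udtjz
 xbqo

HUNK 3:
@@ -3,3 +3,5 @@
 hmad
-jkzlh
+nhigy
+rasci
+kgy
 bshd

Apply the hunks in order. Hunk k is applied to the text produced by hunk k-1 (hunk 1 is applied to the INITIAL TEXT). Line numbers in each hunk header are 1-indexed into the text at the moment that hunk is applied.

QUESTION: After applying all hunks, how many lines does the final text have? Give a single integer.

Hunk 1: at line 9 remove [iwi,xmic] add [ztg,hnqtl] -> 14 lines: qft xfx hmad jkzlh bshd usni kzyp aexr udtjz xbqo ztg hnqtl iwvgj sos
Hunk 2: at line 5 remove [kzyp,aexr] add [ajzss] -> 13 lines: qft xfx hmad jkzlh bshd usni ajzss udtjz xbqo ztg hnqtl iwvgj sos
Hunk 3: at line 3 remove [jkzlh] add [nhigy,rasci,kgy] -> 15 lines: qft xfx hmad nhigy rasci kgy bshd usni ajzss udtjz xbqo ztg hnqtl iwvgj sos
Final line count: 15

Answer: 15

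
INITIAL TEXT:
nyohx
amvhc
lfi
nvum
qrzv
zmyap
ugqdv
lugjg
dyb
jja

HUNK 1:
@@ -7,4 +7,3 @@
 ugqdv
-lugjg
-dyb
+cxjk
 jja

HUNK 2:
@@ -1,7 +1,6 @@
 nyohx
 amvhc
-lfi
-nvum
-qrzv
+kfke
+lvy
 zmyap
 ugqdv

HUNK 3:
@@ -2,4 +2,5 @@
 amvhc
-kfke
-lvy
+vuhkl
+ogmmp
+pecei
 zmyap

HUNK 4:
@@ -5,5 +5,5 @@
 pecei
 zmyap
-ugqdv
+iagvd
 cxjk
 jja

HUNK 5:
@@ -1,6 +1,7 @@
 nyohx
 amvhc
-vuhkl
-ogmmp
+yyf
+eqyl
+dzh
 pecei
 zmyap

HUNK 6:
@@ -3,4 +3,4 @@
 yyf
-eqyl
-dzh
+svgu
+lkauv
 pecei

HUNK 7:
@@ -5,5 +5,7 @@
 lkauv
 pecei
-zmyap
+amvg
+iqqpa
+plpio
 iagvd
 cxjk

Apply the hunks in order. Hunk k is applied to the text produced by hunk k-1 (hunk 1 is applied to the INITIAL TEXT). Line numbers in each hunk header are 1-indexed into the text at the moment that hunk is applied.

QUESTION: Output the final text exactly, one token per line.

Answer: nyohx
amvhc
yyf
svgu
lkauv
pecei
amvg
iqqpa
plpio
iagvd
cxjk
jja

Derivation:
Hunk 1: at line 7 remove [lugjg,dyb] add [cxjk] -> 9 lines: nyohx amvhc lfi nvum qrzv zmyap ugqdv cxjk jja
Hunk 2: at line 1 remove [lfi,nvum,qrzv] add [kfke,lvy] -> 8 lines: nyohx amvhc kfke lvy zmyap ugqdv cxjk jja
Hunk 3: at line 2 remove [kfke,lvy] add [vuhkl,ogmmp,pecei] -> 9 lines: nyohx amvhc vuhkl ogmmp pecei zmyap ugqdv cxjk jja
Hunk 4: at line 5 remove [ugqdv] add [iagvd] -> 9 lines: nyohx amvhc vuhkl ogmmp pecei zmyap iagvd cxjk jja
Hunk 5: at line 1 remove [vuhkl,ogmmp] add [yyf,eqyl,dzh] -> 10 lines: nyohx amvhc yyf eqyl dzh pecei zmyap iagvd cxjk jja
Hunk 6: at line 3 remove [eqyl,dzh] add [svgu,lkauv] -> 10 lines: nyohx amvhc yyf svgu lkauv pecei zmyap iagvd cxjk jja
Hunk 7: at line 5 remove [zmyap] add [amvg,iqqpa,plpio] -> 12 lines: nyohx amvhc yyf svgu lkauv pecei amvg iqqpa plpio iagvd cxjk jja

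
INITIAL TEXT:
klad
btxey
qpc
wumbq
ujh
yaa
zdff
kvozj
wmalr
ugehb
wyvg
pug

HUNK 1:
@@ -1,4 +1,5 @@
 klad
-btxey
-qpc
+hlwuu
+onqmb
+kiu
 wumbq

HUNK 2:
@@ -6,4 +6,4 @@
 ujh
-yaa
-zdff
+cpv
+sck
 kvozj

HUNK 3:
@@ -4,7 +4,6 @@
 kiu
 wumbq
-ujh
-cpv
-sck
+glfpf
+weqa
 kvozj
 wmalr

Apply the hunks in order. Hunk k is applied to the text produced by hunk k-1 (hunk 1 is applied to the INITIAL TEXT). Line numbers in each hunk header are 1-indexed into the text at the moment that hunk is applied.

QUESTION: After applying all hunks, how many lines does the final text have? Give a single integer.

Hunk 1: at line 1 remove [btxey,qpc] add [hlwuu,onqmb,kiu] -> 13 lines: klad hlwuu onqmb kiu wumbq ujh yaa zdff kvozj wmalr ugehb wyvg pug
Hunk 2: at line 6 remove [yaa,zdff] add [cpv,sck] -> 13 lines: klad hlwuu onqmb kiu wumbq ujh cpv sck kvozj wmalr ugehb wyvg pug
Hunk 3: at line 4 remove [ujh,cpv,sck] add [glfpf,weqa] -> 12 lines: klad hlwuu onqmb kiu wumbq glfpf weqa kvozj wmalr ugehb wyvg pug
Final line count: 12

Answer: 12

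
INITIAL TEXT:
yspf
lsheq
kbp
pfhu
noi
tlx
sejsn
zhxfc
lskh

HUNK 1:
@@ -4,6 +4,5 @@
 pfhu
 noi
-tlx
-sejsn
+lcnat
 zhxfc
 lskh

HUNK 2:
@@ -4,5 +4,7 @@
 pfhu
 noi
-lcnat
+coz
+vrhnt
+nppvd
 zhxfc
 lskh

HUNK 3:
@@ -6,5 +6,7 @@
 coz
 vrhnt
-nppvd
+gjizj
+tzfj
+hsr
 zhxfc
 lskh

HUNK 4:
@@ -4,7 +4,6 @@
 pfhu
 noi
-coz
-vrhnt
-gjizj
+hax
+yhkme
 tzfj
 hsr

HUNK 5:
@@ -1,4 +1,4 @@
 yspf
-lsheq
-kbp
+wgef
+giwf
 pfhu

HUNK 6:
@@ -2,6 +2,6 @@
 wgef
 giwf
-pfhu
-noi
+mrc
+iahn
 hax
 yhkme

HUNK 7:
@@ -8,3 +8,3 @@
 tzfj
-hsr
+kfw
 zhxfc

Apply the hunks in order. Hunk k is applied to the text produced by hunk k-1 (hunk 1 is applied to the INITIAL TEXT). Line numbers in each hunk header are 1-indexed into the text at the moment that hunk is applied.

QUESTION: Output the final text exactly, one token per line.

Answer: yspf
wgef
giwf
mrc
iahn
hax
yhkme
tzfj
kfw
zhxfc
lskh

Derivation:
Hunk 1: at line 4 remove [tlx,sejsn] add [lcnat] -> 8 lines: yspf lsheq kbp pfhu noi lcnat zhxfc lskh
Hunk 2: at line 4 remove [lcnat] add [coz,vrhnt,nppvd] -> 10 lines: yspf lsheq kbp pfhu noi coz vrhnt nppvd zhxfc lskh
Hunk 3: at line 6 remove [nppvd] add [gjizj,tzfj,hsr] -> 12 lines: yspf lsheq kbp pfhu noi coz vrhnt gjizj tzfj hsr zhxfc lskh
Hunk 4: at line 4 remove [coz,vrhnt,gjizj] add [hax,yhkme] -> 11 lines: yspf lsheq kbp pfhu noi hax yhkme tzfj hsr zhxfc lskh
Hunk 5: at line 1 remove [lsheq,kbp] add [wgef,giwf] -> 11 lines: yspf wgef giwf pfhu noi hax yhkme tzfj hsr zhxfc lskh
Hunk 6: at line 2 remove [pfhu,noi] add [mrc,iahn] -> 11 lines: yspf wgef giwf mrc iahn hax yhkme tzfj hsr zhxfc lskh
Hunk 7: at line 8 remove [hsr] add [kfw] -> 11 lines: yspf wgef giwf mrc iahn hax yhkme tzfj kfw zhxfc lskh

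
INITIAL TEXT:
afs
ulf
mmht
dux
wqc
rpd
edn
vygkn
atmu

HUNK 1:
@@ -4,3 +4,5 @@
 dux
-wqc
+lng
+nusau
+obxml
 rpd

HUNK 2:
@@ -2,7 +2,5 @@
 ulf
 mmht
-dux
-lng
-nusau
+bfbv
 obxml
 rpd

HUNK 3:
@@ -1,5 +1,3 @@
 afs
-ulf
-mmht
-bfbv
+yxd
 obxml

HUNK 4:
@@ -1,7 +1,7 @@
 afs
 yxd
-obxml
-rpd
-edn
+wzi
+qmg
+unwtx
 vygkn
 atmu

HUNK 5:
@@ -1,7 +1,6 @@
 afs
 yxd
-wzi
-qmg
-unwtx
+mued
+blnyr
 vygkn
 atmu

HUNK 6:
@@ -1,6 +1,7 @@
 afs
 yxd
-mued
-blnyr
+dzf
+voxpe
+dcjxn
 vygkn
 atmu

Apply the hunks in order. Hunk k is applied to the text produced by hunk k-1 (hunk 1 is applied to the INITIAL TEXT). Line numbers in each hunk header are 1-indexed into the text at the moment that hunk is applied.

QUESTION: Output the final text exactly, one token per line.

Answer: afs
yxd
dzf
voxpe
dcjxn
vygkn
atmu

Derivation:
Hunk 1: at line 4 remove [wqc] add [lng,nusau,obxml] -> 11 lines: afs ulf mmht dux lng nusau obxml rpd edn vygkn atmu
Hunk 2: at line 2 remove [dux,lng,nusau] add [bfbv] -> 9 lines: afs ulf mmht bfbv obxml rpd edn vygkn atmu
Hunk 3: at line 1 remove [ulf,mmht,bfbv] add [yxd] -> 7 lines: afs yxd obxml rpd edn vygkn atmu
Hunk 4: at line 1 remove [obxml,rpd,edn] add [wzi,qmg,unwtx] -> 7 lines: afs yxd wzi qmg unwtx vygkn atmu
Hunk 5: at line 1 remove [wzi,qmg,unwtx] add [mued,blnyr] -> 6 lines: afs yxd mued blnyr vygkn atmu
Hunk 6: at line 1 remove [mued,blnyr] add [dzf,voxpe,dcjxn] -> 7 lines: afs yxd dzf voxpe dcjxn vygkn atmu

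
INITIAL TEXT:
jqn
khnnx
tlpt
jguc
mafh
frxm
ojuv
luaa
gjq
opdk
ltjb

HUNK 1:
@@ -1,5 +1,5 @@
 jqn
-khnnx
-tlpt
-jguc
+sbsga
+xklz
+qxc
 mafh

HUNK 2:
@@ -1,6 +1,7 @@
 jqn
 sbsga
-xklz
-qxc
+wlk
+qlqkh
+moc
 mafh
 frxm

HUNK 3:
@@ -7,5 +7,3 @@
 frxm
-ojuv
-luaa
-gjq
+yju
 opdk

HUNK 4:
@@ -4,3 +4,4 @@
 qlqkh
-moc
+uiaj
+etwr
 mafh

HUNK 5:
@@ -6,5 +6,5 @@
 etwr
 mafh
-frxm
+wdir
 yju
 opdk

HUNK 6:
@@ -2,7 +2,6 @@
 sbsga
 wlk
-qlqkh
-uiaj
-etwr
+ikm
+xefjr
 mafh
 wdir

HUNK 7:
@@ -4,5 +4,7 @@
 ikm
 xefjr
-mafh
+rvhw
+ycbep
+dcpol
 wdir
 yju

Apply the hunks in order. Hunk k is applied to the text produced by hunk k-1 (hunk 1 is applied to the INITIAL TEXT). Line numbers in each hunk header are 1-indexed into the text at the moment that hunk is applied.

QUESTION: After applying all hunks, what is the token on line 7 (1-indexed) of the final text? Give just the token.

Answer: ycbep

Derivation:
Hunk 1: at line 1 remove [khnnx,tlpt,jguc] add [sbsga,xklz,qxc] -> 11 lines: jqn sbsga xklz qxc mafh frxm ojuv luaa gjq opdk ltjb
Hunk 2: at line 1 remove [xklz,qxc] add [wlk,qlqkh,moc] -> 12 lines: jqn sbsga wlk qlqkh moc mafh frxm ojuv luaa gjq opdk ltjb
Hunk 3: at line 7 remove [ojuv,luaa,gjq] add [yju] -> 10 lines: jqn sbsga wlk qlqkh moc mafh frxm yju opdk ltjb
Hunk 4: at line 4 remove [moc] add [uiaj,etwr] -> 11 lines: jqn sbsga wlk qlqkh uiaj etwr mafh frxm yju opdk ltjb
Hunk 5: at line 6 remove [frxm] add [wdir] -> 11 lines: jqn sbsga wlk qlqkh uiaj etwr mafh wdir yju opdk ltjb
Hunk 6: at line 2 remove [qlqkh,uiaj,etwr] add [ikm,xefjr] -> 10 lines: jqn sbsga wlk ikm xefjr mafh wdir yju opdk ltjb
Hunk 7: at line 4 remove [mafh] add [rvhw,ycbep,dcpol] -> 12 lines: jqn sbsga wlk ikm xefjr rvhw ycbep dcpol wdir yju opdk ltjb
Final line 7: ycbep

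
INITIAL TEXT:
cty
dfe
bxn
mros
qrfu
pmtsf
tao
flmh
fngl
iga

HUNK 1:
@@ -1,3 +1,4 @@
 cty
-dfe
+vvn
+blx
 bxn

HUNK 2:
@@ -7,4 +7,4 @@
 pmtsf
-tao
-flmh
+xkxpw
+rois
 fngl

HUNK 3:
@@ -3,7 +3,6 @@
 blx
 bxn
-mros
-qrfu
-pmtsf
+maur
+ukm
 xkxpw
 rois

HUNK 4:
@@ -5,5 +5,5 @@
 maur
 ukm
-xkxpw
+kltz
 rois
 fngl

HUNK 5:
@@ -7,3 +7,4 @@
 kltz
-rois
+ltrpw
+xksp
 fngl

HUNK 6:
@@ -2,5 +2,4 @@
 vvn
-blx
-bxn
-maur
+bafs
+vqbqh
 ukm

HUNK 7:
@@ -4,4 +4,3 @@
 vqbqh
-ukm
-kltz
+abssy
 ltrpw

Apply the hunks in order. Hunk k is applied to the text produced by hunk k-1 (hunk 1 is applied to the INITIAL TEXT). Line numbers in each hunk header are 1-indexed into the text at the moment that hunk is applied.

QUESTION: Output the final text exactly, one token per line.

Answer: cty
vvn
bafs
vqbqh
abssy
ltrpw
xksp
fngl
iga

Derivation:
Hunk 1: at line 1 remove [dfe] add [vvn,blx] -> 11 lines: cty vvn blx bxn mros qrfu pmtsf tao flmh fngl iga
Hunk 2: at line 7 remove [tao,flmh] add [xkxpw,rois] -> 11 lines: cty vvn blx bxn mros qrfu pmtsf xkxpw rois fngl iga
Hunk 3: at line 3 remove [mros,qrfu,pmtsf] add [maur,ukm] -> 10 lines: cty vvn blx bxn maur ukm xkxpw rois fngl iga
Hunk 4: at line 5 remove [xkxpw] add [kltz] -> 10 lines: cty vvn blx bxn maur ukm kltz rois fngl iga
Hunk 5: at line 7 remove [rois] add [ltrpw,xksp] -> 11 lines: cty vvn blx bxn maur ukm kltz ltrpw xksp fngl iga
Hunk 6: at line 2 remove [blx,bxn,maur] add [bafs,vqbqh] -> 10 lines: cty vvn bafs vqbqh ukm kltz ltrpw xksp fngl iga
Hunk 7: at line 4 remove [ukm,kltz] add [abssy] -> 9 lines: cty vvn bafs vqbqh abssy ltrpw xksp fngl iga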